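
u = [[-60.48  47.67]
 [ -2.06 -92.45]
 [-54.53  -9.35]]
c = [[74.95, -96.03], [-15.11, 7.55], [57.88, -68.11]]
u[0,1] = 47.67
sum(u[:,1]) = -54.13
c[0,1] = -96.03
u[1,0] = -2.06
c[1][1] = 7.55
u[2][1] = -9.35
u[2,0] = -54.53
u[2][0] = -54.53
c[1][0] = -15.11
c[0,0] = 74.95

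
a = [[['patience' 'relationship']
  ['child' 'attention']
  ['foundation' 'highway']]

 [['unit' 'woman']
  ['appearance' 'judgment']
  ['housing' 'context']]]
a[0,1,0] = 'child'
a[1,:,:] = [['unit', 'woman'], ['appearance', 'judgment'], ['housing', 'context']]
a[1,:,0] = ['unit', 'appearance', 'housing']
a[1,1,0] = 'appearance'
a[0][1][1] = 'attention'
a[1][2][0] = 'housing'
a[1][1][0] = 'appearance'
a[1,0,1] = 'woman'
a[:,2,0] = ['foundation', 'housing']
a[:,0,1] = ['relationship', 'woman']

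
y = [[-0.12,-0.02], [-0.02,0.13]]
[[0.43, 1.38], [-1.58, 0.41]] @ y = [[-0.08, 0.17], [0.18, 0.08]]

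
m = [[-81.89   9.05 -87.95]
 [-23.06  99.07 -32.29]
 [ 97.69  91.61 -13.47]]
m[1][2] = -32.29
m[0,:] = [-81.89, 9.05, -87.95]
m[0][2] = -87.95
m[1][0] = -23.06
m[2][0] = 97.69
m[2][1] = 91.61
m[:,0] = [-81.89, -23.06, 97.69]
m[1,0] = -23.06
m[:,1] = [9.05, 99.07, 91.61]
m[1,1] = 99.07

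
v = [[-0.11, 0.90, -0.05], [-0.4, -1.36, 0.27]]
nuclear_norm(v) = 2.00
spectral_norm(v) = 1.67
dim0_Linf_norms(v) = [0.4, 1.36, 0.27]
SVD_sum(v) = [[0.15,0.84,-0.13], [-0.24,-1.4,0.22]] + [[-0.26, 0.06, 0.08],  [-0.16, 0.04, 0.05]]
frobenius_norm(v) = 1.71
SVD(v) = [[-0.52, 0.86], [0.86, 0.52]] @ diag([1.674106119527814, 0.32321618239117483]) @ [[-0.17, -0.97, 0.15],[-0.93, 0.21, 0.3]]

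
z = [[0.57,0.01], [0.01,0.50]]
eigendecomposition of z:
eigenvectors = [[0.99,  -0.14], [0.14,  0.99]]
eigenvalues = [0.57, 0.5]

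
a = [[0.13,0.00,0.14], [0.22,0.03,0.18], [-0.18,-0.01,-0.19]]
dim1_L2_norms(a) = [0.19, 0.29, 0.26]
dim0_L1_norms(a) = [0.53, 0.04, 0.51]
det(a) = -0.00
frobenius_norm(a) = 0.43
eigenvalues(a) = [(-0.05+0j), (0.01+0.03j), (0.01-0.03j)]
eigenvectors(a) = [[(0.62+0j), (0.02+0.43j), 0.02-0.43j], [(0.06+0j), (0.81+0j), (0.81-0j)], [(-0.78+0j), -0.13-0.37j, -0.13+0.37j]]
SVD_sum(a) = [[0.14, 0.01, 0.13], [0.21, 0.02, 0.20], [-0.19, -0.02, -0.18]] + [[-0.01, -0.01, 0.01], [0.01, 0.01, -0.02], [0.01, 0.01, -0.01]] + [[0.0, -0.00, -0.0], [0.00, -0.00, -0.0], [0.0, -0.0, -0.00]]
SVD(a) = [[-0.44,0.50,0.75], [-0.66,-0.74,0.10], [0.61,-0.45,0.66]] @ diag([0.4309227464470029, 0.03299034241804646, 0.004150168877532555]) @ [[-0.72, -0.06, -0.69], [-0.56, -0.54, 0.63], [0.41, -0.84, -0.36]]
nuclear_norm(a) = 0.47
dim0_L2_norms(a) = [0.31, 0.03, 0.3]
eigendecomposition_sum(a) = [[(0.1-0j), 0.02-0.00j, 0.12-0.00j], [(0.01-0j), -0j, 0.01-0.00j], [(-0.13+0j), -0.02+0.00j, -0.15+0.00j]] + [[0.01+0.05j, (-0.01+0.01j), (0.01+0.04j)], [(0.11-0.02j), 0.01+0.02j, 0.08-0.02j], [-0.03-0.04j, 0.00-0.01j, -0.02-0.04j]] + [[0.01-0.05j,-0.01-0.01j,0.01-0.04j], [(0.11+0.02j),(0.01-0.02j),0.08+0.02j], [-0.03+0.04j,0.01j,(-0.02+0.04j)]]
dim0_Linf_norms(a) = [0.22, 0.03, 0.19]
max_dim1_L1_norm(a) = 0.43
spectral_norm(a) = 0.43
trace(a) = -0.03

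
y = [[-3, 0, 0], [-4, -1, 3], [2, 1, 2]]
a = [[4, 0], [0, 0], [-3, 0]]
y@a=[[-12, 0], [-25, 0], [2, 0]]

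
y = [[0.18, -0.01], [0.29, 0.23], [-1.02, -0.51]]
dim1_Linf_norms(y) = [0.18, 0.29, 1.02]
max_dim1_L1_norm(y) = 1.53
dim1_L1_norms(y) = [0.19, 0.52, 1.53]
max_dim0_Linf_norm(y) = 1.02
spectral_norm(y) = 1.21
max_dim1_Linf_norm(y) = 1.02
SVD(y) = [[-0.13, 0.78], [-0.3, -0.62], [0.94, -0.09]] @ diag([1.2067920645467907, 0.11684568005234458]) @ [[-0.89, -0.46],  [0.46, -0.89]]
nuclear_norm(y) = 1.32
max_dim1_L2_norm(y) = 1.14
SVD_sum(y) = [[0.14, 0.07], [0.32, 0.17], [-1.02, -0.52]] + [[0.04, -0.08], [-0.03, 0.06], [-0.00, 0.01]]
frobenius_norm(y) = 1.21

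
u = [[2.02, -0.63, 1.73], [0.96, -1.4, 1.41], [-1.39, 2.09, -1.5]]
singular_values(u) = [4.41, 1.18, 0.25]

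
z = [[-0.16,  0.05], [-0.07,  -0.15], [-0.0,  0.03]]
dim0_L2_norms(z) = [0.17, 0.16]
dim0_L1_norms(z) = [0.23, 0.23]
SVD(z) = [[-0.71,0.70], [-0.7,-0.69], [0.07,0.17]] @ diag([0.17775561186722796, 0.15748949949030694]) @ [[0.92, 0.40],[-0.4, 0.92]]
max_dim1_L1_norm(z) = 0.22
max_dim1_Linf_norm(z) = 0.16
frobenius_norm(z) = 0.24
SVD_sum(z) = [[-0.12, -0.05], [-0.11, -0.05], [0.01, 0.00]] + [[-0.04, 0.10],[0.04, -0.10],[-0.01, 0.03]]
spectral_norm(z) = 0.18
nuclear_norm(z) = 0.34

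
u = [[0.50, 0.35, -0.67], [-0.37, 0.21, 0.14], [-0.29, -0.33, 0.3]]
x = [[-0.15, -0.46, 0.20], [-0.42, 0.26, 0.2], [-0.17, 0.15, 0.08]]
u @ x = [[-0.11,  -0.24,  0.12], [-0.06,  0.25,  -0.02], [0.13,  0.09,  -0.10]]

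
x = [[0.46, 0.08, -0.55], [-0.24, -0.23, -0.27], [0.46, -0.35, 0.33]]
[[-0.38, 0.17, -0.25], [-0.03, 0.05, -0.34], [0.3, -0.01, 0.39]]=x@[[-0.09,0.10,0.38], [-0.44,-0.05,0.14], [0.56,-0.23,0.80]]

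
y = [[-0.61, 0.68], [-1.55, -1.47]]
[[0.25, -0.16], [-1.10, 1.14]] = y@[[0.20, -0.28], [0.54, -0.48]]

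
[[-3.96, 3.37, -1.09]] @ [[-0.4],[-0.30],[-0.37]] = [[0.98]]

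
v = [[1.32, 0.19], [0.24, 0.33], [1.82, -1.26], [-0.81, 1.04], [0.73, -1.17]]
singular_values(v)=[3.01, 1.2]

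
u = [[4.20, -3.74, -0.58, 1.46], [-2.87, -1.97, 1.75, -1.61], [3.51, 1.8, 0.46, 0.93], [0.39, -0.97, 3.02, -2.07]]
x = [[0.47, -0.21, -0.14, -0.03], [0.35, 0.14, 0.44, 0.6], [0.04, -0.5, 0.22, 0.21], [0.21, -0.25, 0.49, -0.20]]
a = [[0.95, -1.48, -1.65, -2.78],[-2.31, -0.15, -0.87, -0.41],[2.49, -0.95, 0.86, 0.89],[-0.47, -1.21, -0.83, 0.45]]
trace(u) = 0.62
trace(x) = 0.63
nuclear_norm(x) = 2.49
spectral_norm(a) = 3.85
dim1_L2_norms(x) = [0.53, 0.83, 0.59, 0.62]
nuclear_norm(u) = 15.65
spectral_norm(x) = 0.94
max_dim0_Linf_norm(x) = 0.6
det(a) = -5.51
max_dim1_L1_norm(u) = 9.98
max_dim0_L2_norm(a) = 3.56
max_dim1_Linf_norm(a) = 2.78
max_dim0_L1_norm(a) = 6.22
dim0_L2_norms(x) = [0.62, 0.61, 0.71, 0.67]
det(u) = 44.99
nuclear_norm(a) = 9.41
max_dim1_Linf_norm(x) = 0.6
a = u @ x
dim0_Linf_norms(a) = [2.49, 1.48, 1.65, 2.78]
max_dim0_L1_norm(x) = 1.29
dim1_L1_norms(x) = [0.85, 1.53, 0.97, 1.15]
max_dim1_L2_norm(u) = 5.84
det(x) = -0.12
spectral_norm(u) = 6.76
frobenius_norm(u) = 9.11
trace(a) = 2.11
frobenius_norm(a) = 5.57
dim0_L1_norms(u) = [10.97, 8.48, 5.81, 6.07]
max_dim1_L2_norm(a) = 3.68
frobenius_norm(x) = 1.31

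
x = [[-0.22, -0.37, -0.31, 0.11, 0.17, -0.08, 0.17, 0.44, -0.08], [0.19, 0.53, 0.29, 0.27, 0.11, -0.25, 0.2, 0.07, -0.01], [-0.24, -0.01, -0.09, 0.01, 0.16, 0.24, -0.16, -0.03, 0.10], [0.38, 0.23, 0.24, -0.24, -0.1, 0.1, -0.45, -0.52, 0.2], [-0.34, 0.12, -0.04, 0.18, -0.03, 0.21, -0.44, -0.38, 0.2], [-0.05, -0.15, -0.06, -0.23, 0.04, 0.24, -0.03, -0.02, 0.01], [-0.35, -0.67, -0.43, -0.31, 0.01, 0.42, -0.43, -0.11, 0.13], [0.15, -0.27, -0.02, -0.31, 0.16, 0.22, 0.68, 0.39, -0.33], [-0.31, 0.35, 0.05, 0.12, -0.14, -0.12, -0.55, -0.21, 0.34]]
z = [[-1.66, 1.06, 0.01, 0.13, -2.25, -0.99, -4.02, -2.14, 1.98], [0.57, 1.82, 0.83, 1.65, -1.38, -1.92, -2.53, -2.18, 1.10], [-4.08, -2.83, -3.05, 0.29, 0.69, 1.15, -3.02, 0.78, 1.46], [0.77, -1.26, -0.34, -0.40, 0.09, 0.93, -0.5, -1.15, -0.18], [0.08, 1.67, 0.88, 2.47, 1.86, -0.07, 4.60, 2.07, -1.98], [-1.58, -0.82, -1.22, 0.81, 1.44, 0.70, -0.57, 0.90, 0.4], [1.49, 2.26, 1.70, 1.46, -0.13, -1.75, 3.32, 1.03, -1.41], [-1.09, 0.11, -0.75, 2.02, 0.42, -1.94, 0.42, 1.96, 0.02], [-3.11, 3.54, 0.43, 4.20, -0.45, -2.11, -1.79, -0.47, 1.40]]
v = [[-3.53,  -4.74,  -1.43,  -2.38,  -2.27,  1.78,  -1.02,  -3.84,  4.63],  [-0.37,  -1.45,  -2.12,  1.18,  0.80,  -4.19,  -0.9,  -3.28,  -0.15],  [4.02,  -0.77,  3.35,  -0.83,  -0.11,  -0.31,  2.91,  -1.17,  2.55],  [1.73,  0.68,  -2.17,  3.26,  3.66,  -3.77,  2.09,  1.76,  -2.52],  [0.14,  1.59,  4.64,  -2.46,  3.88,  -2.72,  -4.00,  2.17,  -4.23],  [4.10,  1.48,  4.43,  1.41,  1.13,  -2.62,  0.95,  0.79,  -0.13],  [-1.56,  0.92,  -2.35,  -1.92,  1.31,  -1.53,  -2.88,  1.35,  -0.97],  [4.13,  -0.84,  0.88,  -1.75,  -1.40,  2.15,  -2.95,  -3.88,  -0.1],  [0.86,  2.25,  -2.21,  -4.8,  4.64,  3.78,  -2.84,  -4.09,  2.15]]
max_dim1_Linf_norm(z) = 4.6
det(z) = -0.00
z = v @ x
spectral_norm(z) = 10.82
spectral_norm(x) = 1.64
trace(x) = 0.49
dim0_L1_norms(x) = [2.23, 2.7, 1.53, 1.78, 0.92, 1.88, 3.11, 2.17, 1.4]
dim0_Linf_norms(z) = [4.08, 3.54, 3.05, 4.2, 2.25, 2.11, 4.6, 2.18, 1.98]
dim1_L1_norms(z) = [14.24, 13.98, 17.35, 5.62, 15.68, 8.44, 14.55, 8.73, 17.5]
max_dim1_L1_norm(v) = 27.62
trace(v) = -1.72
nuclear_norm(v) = 59.04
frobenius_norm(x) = 2.42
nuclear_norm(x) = 4.88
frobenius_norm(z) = 16.04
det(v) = -1549210.12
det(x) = -0.00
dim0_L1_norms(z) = [14.43, 15.37, 9.21, 13.43, 8.71, 11.56, 20.77, 12.68, 9.93]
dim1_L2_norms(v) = [9.39, 6.16, 6.72, 7.76, 9.55, 7.09, 5.25, 7.21, 9.95]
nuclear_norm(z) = 31.89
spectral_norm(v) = 14.12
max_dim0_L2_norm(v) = 8.65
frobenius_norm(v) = 23.48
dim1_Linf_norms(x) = [0.44, 0.53, 0.24, 0.52, 0.44, 0.24, 0.67, 0.68, 0.55]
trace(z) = 5.95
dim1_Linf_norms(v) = [4.74, 4.19, 4.02, 3.77, 4.64, 4.43, 2.88, 4.13, 4.8]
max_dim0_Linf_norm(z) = 4.6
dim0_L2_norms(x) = [0.8, 1.07, 0.66, 0.66, 0.35, 0.69, 1.2, 0.91, 0.58]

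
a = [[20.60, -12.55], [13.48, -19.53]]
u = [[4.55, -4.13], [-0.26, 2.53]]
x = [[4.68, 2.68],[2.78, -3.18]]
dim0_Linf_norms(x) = [4.68, 3.18]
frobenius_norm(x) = 6.85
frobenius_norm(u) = 6.65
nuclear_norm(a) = 40.14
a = x @ u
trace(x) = 1.50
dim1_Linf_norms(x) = [4.68, 3.18]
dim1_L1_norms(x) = [7.36, 5.96]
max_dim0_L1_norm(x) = 7.46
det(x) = -22.33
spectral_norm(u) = 6.45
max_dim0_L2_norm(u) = 4.84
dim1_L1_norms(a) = [33.15, 33.01]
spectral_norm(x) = 5.54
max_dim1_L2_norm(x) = 5.39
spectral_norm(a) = 33.10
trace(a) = 1.07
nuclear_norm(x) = 9.57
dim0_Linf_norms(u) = [4.55, 4.13]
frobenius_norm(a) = 33.84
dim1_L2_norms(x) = [5.39, 4.22]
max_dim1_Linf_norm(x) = 4.68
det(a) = -233.14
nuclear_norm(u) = 8.07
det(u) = 10.44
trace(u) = 7.08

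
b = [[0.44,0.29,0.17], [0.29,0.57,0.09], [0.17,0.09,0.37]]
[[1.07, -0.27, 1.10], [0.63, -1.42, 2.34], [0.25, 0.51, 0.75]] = b @ [[2.79,0.79,-0.9], [-0.22,-3.17,4.34], [-0.55,1.78,1.38]]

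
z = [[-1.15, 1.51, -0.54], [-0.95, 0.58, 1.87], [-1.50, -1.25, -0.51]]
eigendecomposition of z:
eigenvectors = [[(-0.76+0j), (-0.16+0.39j), (-0.16-0.39j)], [0.18+0.00j, -0.71+0.00j, -0.71-0.00j], [(-0.63+0j), -0.03-0.57j, (-0.03+0.57j)]]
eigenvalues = [(-1.96+0j), (0.44+2.03j), (0.44-2.03j)]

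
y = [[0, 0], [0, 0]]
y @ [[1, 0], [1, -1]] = [[0, 0], [0, 0]]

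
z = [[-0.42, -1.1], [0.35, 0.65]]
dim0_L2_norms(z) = [0.55, 1.28]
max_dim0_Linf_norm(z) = 1.1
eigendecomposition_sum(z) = [[-0.21+0.26j, (-0.55+0.2j)],[(0.17-0.06j), (0.32+0.06j)]] + [[(-0.21-0.26j), -0.55-0.20j], [(0.17+0.06j), 0.32-0.06j]]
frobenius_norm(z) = 1.39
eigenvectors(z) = [[0.87+0.00j, 0.87-0.00j], [(-0.42-0.25j), (-0.42+0.25j)]]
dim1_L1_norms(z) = [1.52, 1.0]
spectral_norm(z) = 1.39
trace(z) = 0.23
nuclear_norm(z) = 1.47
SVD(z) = [[-0.85, 0.53],[0.53, 0.85]] @ diag([1.3874016149249282, 0.08072644488456955]) @ [[0.39, 0.92], [0.92, -0.39]]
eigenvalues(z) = [(0.12+0.31j), (0.12-0.31j)]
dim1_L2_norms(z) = [1.18, 0.74]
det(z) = 0.11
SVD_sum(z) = [[-0.46, -1.08], [0.29, 0.68]] + [[0.04, -0.02], [0.06, -0.03]]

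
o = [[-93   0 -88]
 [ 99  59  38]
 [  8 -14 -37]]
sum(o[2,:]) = -43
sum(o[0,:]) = -181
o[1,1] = 59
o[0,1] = 0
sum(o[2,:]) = -43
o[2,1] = -14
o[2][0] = 8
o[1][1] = 59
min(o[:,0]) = -93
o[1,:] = [99, 59, 38]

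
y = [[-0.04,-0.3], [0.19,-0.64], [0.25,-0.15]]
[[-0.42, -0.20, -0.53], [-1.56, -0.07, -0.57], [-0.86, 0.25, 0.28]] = y @ [[-2.43,  1.28,  2.03], [1.71,  0.49,  1.49]]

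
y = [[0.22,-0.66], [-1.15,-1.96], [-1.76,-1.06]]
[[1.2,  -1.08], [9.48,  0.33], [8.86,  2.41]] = y @[[-3.28,-1.96], [-2.91,0.98]]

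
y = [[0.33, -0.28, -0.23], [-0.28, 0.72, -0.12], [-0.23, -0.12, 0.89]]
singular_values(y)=[0.98, 0.87, 0.1]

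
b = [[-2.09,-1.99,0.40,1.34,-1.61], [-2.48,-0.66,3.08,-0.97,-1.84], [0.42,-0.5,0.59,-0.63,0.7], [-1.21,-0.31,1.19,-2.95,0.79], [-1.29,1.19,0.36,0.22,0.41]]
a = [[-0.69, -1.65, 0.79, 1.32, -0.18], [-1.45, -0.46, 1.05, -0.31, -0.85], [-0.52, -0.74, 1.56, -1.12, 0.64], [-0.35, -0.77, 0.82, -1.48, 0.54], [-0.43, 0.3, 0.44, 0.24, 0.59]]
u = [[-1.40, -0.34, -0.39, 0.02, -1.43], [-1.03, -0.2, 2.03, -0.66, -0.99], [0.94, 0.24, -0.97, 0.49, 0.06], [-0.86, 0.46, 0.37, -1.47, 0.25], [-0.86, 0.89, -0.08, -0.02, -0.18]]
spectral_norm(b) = 5.42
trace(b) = -4.70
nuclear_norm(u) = 8.08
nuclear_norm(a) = 8.31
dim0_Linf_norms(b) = [2.48, 1.99, 3.08, 2.95, 1.84]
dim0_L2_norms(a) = [1.78, 2.04, 2.24, 2.31, 1.34]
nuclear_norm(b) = 13.36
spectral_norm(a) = 3.31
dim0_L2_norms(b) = [3.72, 2.48, 3.4, 3.45, 2.69]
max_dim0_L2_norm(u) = 2.32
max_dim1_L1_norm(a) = 4.63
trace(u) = -4.22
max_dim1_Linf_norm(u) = 2.03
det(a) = 3.06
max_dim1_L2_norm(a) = 2.37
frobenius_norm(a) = 4.42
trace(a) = -0.48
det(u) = -3.80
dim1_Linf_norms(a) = [1.65, 1.45, 1.56, 1.48, 0.59]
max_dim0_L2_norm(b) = 3.72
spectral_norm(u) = 3.30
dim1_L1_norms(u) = [3.58, 4.91, 2.7, 3.41, 2.03]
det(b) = 40.76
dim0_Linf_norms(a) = [1.45, 1.65, 1.56, 1.48, 0.85]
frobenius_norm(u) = 4.23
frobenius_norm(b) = 7.12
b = u + a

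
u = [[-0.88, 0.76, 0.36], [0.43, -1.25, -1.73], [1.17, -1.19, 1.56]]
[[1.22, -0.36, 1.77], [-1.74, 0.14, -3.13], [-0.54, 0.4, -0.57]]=u @ [[-0.89, 0.47, -0.84],[0.31, 0.09, 0.90],[0.56, -0.03, 0.95]]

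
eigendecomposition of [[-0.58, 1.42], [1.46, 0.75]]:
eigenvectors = [[-0.84, -0.53], [0.54, -0.85]]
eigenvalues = [-1.5, 1.67]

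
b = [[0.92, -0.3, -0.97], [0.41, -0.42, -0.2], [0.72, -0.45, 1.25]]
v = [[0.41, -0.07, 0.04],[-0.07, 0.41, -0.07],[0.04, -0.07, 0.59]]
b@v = [[0.36,  -0.12,  -0.51], [0.19,  -0.19,  -0.07], [0.38,  -0.32,  0.8]]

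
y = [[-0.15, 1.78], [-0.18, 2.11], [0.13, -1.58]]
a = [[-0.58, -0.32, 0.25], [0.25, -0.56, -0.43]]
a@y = [[0.18, -2.10], [0.01, -0.06]]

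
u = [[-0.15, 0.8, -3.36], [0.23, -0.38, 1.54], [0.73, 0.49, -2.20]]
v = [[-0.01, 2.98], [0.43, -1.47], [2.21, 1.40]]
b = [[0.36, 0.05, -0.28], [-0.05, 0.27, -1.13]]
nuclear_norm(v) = 5.79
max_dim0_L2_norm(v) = 3.61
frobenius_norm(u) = 4.49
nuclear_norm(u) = 5.19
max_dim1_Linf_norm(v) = 2.98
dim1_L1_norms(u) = [4.31, 2.15, 3.42]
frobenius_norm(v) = 4.25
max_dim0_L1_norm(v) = 5.85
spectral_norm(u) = 4.42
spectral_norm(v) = 3.70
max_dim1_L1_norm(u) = 4.31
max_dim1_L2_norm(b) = 1.16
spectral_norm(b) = 1.20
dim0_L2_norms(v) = [2.25, 3.61]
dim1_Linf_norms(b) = [0.36, 1.13]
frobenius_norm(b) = 1.25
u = v @ b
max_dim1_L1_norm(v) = 3.61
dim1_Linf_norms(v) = [2.98, 1.47, 2.21]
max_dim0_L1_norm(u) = 7.1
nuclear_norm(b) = 1.56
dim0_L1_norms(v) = [2.65, 5.85]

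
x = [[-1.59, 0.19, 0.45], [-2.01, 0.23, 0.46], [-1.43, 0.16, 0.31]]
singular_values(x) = [3.04, 0.08, 0.0]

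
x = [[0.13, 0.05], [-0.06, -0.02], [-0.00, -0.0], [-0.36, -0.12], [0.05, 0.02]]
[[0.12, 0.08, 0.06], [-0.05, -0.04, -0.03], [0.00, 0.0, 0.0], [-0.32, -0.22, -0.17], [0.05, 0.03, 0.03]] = x @ [[0.64, 0.43, 0.34], [0.78, 0.53, 0.41]]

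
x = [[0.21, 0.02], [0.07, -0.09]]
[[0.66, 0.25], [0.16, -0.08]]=x @ [[3.08,1.03], [0.59,1.67]]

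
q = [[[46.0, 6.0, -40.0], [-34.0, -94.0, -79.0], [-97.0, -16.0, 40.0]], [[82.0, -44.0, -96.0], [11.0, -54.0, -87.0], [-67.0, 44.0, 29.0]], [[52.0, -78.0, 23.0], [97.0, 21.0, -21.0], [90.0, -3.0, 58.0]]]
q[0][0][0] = 46.0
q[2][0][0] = 52.0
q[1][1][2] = -87.0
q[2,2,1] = -3.0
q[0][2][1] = -16.0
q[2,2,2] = 58.0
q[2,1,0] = 97.0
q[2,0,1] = -78.0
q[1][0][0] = 82.0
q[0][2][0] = -97.0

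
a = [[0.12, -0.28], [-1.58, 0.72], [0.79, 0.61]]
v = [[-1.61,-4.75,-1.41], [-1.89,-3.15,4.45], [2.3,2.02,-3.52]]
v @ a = [[6.20, -3.83],[8.27, 0.98],[-5.70, -1.34]]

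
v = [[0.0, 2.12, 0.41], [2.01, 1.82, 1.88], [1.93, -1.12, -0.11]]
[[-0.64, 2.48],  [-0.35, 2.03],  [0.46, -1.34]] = v @ [[0.06,-0.01], [-0.31,1.18], [0.05,-0.05]]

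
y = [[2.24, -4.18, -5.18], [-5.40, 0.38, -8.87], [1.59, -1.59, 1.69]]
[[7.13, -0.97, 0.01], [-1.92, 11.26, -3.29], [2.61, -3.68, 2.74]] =y@[[0.46,-0.82,-1.11], [-1.31,0.71,-1.8], [-0.12,-0.74,0.97]]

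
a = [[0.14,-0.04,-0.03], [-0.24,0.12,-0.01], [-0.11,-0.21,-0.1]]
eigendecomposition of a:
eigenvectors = [[-0.29,0.09,0.12], [0.84,0.66,0.15], [-0.47,-0.75,0.98]]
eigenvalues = [0.21, 0.1, -0.15]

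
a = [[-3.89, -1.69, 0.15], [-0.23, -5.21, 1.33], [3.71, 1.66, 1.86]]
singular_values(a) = [6.7, 4.5, 1.33]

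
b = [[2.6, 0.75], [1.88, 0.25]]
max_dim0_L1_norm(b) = 4.48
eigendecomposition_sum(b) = [[2.64, 0.69],[1.74, 0.46]] + [[-0.04, 0.06], [0.14, -0.21]]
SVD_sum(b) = [[2.63, 0.62],[1.84, 0.43]] + [[-0.03, 0.13], [0.04, -0.18]]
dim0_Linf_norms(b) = [2.6, 0.75]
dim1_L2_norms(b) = [2.71, 1.9]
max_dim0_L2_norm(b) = 3.21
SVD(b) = [[-0.82, -0.57], [-0.57, 0.82]] @ diag([3.296398726033112, 0.230554633454365]) @ [[-0.97, -0.23], [0.23, -0.97]]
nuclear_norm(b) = 3.53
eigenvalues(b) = [3.1, -0.25]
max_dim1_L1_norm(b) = 3.35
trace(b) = 2.85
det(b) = -0.76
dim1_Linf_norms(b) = [2.6, 1.88]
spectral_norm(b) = 3.30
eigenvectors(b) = [[0.83, -0.25], [0.55, 0.97]]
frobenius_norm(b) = 3.30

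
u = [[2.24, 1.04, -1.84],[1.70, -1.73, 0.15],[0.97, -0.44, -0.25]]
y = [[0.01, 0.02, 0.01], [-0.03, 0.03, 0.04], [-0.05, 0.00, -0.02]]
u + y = [[2.25, 1.06, -1.83], [1.67, -1.70, 0.19], [0.92, -0.44, -0.27]]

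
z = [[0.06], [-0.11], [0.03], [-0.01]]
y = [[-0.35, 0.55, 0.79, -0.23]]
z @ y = [[-0.02, 0.03, 0.05, -0.01], [0.04, -0.06, -0.09, 0.03], [-0.01, 0.02, 0.02, -0.01], [0.0, -0.01, -0.01, 0.00]]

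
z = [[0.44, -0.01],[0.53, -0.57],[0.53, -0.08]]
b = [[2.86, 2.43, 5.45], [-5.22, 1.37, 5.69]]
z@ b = [[1.31, 1.06, 2.34], [4.49, 0.51, -0.35], [1.93, 1.18, 2.43]]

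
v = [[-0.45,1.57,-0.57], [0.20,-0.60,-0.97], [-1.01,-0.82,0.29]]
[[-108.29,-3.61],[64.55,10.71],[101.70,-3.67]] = v @ [[-36.13, 4.51], [-86.72, -3.82], [-20.35, -7.75]]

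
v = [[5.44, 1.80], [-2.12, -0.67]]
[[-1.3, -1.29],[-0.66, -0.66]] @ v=[[-4.34,-1.48], [-2.19,-0.75]]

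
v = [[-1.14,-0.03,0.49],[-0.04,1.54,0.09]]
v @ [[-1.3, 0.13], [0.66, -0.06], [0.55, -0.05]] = [[1.73, -0.17], [1.12, -0.1]]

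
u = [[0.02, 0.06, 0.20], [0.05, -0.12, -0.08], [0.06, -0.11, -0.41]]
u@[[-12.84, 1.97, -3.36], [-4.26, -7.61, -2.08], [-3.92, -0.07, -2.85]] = [[-1.30, -0.43, -0.76],[0.18, 1.02, 0.31],[1.31, 0.98, 1.2]]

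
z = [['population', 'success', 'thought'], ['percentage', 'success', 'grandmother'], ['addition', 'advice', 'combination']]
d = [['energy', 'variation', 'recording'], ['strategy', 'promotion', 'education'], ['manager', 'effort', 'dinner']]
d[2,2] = 'dinner'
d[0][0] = 'energy'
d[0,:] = ['energy', 'variation', 'recording']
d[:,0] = ['energy', 'strategy', 'manager']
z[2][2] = 'combination'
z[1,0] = 'percentage'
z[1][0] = 'percentage'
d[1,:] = ['strategy', 'promotion', 'education']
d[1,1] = 'promotion'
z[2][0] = 'addition'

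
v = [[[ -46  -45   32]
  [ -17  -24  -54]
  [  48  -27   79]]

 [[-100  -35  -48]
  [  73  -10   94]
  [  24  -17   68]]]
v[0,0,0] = -46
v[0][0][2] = 32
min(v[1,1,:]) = -10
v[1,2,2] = 68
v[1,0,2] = -48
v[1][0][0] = -100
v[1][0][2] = -48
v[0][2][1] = -27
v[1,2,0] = 24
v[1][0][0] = -100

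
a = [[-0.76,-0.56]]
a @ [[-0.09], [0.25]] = [[-0.07]]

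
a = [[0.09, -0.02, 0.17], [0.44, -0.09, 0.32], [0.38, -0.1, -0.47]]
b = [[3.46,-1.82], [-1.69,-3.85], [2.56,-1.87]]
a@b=[[0.78, -0.40],[2.49, -1.05],[0.28, 0.57]]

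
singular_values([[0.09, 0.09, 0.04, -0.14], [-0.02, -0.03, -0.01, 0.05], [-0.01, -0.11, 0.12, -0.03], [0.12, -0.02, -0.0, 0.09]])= [0.21, 0.17, 0.15, 0.0]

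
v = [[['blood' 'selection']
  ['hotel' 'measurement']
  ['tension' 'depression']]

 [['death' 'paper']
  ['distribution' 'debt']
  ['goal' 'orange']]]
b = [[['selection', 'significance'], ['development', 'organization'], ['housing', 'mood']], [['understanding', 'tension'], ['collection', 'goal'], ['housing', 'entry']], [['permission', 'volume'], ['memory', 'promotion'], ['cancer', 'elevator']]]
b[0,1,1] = 'organization'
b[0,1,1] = 'organization'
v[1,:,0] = ['death', 'distribution', 'goal']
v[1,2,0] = 'goal'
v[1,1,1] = 'debt'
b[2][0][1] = 'volume'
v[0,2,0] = 'tension'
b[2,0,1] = 'volume'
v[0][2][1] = 'depression'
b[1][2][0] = 'housing'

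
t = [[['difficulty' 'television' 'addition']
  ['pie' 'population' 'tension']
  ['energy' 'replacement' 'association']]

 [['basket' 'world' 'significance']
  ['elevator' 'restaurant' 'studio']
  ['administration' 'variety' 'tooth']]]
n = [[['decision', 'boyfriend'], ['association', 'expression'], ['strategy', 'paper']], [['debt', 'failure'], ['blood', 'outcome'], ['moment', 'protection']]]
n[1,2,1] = 'protection'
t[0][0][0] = 'difficulty'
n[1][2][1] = 'protection'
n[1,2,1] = 'protection'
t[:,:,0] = [['difficulty', 'pie', 'energy'], ['basket', 'elevator', 'administration']]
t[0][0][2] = 'addition'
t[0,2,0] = 'energy'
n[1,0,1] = 'failure'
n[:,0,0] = ['decision', 'debt']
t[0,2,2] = 'association'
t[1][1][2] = 'studio'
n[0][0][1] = 'boyfriend'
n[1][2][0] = 'moment'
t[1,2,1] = 'variety'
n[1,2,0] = 'moment'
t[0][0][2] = 'addition'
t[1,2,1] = 'variety'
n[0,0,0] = 'decision'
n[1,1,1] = 'outcome'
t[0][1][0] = 'pie'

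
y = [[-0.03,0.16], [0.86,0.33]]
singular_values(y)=[0.92, 0.16]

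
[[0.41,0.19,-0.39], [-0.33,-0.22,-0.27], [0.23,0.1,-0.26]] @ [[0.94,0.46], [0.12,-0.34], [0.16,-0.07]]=[[0.35, 0.15], [-0.38, -0.06], [0.19, 0.09]]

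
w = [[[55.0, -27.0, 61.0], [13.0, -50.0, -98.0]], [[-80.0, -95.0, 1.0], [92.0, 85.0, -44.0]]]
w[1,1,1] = 85.0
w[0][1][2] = -98.0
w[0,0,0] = 55.0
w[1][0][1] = -95.0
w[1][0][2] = 1.0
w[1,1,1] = 85.0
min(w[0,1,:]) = -98.0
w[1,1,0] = 92.0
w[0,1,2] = -98.0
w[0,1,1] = -50.0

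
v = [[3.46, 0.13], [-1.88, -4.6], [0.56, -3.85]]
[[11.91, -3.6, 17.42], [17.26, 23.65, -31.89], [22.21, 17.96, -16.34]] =v @ [[3.64, -0.86, 4.85], [-5.24, -4.79, 4.95]]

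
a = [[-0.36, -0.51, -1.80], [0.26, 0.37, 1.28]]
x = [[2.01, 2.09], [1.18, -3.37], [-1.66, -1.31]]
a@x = [[1.66, 3.32], [-1.17, -2.38]]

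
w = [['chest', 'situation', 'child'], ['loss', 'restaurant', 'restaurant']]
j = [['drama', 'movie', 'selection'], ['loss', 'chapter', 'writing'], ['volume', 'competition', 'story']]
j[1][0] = 'loss'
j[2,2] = 'story'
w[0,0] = 'chest'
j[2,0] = 'volume'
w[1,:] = ['loss', 'restaurant', 'restaurant']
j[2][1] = 'competition'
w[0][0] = 'chest'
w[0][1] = 'situation'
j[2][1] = 'competition'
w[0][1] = 'situation'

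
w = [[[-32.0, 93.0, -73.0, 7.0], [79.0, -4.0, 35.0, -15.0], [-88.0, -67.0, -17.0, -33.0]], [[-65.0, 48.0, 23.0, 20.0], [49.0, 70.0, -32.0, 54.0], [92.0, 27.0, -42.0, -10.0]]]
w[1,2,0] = 92.0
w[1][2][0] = 92.0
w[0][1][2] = 35.0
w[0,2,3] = -33.0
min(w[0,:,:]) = -88.0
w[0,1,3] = -15.0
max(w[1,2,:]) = 92.0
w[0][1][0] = 79.0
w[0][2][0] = -88.0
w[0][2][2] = -17.0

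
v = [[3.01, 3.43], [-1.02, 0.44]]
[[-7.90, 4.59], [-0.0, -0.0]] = v @ [[-0.72,0.42],[-1.67,0.97]]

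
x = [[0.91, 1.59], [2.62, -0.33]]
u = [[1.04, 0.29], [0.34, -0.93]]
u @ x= [[1.71,1.56], [-2.13,0.85]]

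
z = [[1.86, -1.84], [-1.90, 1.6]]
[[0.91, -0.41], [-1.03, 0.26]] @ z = [[2.47, -2.33], [-2.41, 2.31]]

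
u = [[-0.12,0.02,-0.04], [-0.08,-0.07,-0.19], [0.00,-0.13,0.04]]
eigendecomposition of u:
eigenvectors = [[0.04, -0.76, -0.16],[0.86, 0.49, -0.62],[0.5, 0.42, 0.77]]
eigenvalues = [-0.18, -0.11, 0.14]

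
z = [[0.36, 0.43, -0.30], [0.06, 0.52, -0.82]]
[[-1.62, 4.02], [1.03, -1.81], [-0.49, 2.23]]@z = [[-0.34, 1.39, -2.81], [0.26, -0.5, 1.18], [-0.04, 0.95, -1.68]]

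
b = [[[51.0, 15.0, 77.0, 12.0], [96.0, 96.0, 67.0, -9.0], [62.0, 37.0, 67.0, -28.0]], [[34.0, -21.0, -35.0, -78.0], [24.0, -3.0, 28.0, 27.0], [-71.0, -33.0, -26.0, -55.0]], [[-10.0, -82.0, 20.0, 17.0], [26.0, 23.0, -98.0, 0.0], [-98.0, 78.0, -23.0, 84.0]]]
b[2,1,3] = 0.0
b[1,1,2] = 28.0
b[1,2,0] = -71.0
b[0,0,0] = 51.0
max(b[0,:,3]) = 12.0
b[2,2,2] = -23.0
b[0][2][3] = -28.0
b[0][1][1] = 96.0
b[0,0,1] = 15.0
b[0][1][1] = 96.0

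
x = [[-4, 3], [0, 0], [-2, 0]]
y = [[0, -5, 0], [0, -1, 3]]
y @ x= [[0, 0], [-6, 0]]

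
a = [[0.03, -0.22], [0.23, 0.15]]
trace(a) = 0.18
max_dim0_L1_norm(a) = 0.37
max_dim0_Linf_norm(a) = 0.23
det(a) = 0.06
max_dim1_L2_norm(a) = 0.27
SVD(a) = [[-0.53, 0.85], [0.85, 0.53]] @ diag([0.3025403892150142, 0.1821244434270912]) @ [[0.59, 0.8], [0.8, -0.59]]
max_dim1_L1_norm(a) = 0.38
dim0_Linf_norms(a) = [0.23, 0.22]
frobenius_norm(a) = 0.35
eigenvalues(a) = [(0.09+0.22j), (0.09-0.22j)]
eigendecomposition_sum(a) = [[(0.02+0.12j), (-0.11+0.05j)], [0.12-0.05j, 0.07+0.10j]] + [[0.02-0.12j, -0.11-0.05j], [(0.12+0.05j), 0.07-0.10j]]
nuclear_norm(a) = 0.48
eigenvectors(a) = [[0.19-0.67j, (0.19+0.67j)], [-0.71+0.00j, -0.71-0.00j]]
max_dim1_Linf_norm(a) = 0.23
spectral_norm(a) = 0.30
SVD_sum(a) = [[-0.09, -0.13],[0.15, 0.21]] + [[0.12, -0.09], [0.08, -0.06]]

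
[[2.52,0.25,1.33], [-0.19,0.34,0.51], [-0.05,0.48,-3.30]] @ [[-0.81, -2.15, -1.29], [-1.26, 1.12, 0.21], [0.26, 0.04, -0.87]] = [[-2.01, -5.08, -4.36], [-0.14, 0.81, -0.13], [-1.42, 0.51, 3.04]]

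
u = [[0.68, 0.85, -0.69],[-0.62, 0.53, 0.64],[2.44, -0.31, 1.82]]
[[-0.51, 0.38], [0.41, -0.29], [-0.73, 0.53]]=u@[[-0.47, 0.34],[-0.05, 0.04],[0.22, -0.16]]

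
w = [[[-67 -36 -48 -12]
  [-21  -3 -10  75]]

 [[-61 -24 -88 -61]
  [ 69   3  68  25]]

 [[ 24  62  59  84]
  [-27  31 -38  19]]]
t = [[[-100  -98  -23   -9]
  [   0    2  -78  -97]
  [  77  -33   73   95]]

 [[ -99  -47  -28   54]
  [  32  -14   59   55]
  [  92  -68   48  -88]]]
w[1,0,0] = -61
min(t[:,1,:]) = -97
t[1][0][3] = 54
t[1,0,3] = 54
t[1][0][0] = -99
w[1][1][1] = 3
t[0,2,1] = -33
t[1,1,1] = -14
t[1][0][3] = 54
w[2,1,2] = -38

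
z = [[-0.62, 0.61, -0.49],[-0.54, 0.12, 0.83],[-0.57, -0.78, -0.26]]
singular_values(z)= [1.0, 1.0, 1.0]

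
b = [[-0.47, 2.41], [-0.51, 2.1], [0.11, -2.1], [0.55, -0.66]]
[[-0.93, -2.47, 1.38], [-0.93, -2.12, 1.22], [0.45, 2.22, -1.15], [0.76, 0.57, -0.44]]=b @ [[1.21, -0.24, -0.16],[-0.15, -1.07, 0.54]]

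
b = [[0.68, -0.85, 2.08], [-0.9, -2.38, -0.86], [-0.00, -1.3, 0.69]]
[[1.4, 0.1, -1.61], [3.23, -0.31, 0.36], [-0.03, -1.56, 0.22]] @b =[[0.86, 0.67, 1.72],[2.48, -2.48, 7.23],[1.38, 3.45, 1.43]]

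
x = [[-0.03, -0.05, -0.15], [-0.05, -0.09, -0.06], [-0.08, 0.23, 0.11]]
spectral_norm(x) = 0.30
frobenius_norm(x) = 0.33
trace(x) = -0.01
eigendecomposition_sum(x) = [[(0.06+0j), (-0.09+0j), -0.08-0.00j], [(0.01+0j), -0.01+0.00j, (-0.01-0j)], [(-0.08+0j), (0.11-0j), (0.1+0j)]] + [[-0.04+0.01j,(0.02+0.07j),-0.03+0.01j], [(-0.03-0.03j),-0.04+0.05j,-0.03-0.02j], [-0.00+0.04j,0.06-0.00j,0.03j]] + [[-0.04-0.01j, (0.02-0.07j), -0.03-0.01j], [-0.03+0.03j, -0.04-0.05j, -0.03+0.02j], [-0.00-0.04j, 0.06+0.00j, 0.00-0.03j]]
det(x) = 0.00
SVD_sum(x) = [[0.02, -0.10, -0.07], [0.01, -0.08, -0.06], [-0.03, 0.21, 0.15]] + [[-0.06, 0.04, -0.07], [-0.02, 0.01, -0.03], [-0.04, 0.02, -0.04]] + [[0.02, 0.01, -0.01], [-0.04, -0.02, 0.02], [-0.01, -0.00, 0.0]]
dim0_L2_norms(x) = [0.1, 0.25, 0.2]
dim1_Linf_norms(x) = [0.15, 0.09, 0.23]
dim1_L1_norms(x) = [0.23, 0.2, 0.42]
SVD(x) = [[0.40, -0.81, -0.43], [0.33, -0.31, 0.89], [-0.85, -0.5, 0.14]] @ diag([0.3041576122052554, 0.12548609535438499, 0.05693317846658163]) @ [[0.13, -0.81, -0.57], [0.63, -0.38, 0.68], [-0.76, -0.45, 0.47]]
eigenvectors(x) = [[0.62+0.00j, 0.63+0.00j, 0.63-0.00j],  [(0.07+0j), 0.32+0.47j, (0.32-0.47j)],  [-0.78+0.00j, (0.11-0.52j), 0.11+0.52j]]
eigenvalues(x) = [(0.15+0j), (-0.08+0.09j), (-0.08-0.09j)]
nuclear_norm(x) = 0.49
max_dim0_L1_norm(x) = 0.37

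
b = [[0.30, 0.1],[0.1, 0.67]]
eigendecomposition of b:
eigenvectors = [[-0.97,-0.25], [0.25,-0.97]]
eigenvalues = [0.27, 0.7]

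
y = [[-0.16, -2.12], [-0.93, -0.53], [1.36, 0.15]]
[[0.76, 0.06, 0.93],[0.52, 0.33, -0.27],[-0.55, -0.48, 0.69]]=y @ [[-0.37, -0.35, 0.56],  [-0.33, -0.00, -0.48]]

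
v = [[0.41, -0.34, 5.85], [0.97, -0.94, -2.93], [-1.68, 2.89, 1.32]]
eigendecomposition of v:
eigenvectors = [[(-0.75+0j), (-0.75-0j), (0.87+0j)], [0.29+0.29j, (0.29-0.29j), 0.49+0.00j], [(0.05-0.52j), 0.05+0.52j, (0.04+0j)]]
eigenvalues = [(0.14+4.17j), (0.14-4.17j), (0.51+0j)]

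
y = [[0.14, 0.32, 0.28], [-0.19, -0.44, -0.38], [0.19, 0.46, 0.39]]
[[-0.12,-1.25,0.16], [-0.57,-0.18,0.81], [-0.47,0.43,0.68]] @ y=[[0.25, 0.59, 0.50], [0.11, 0.27, 0.22], [-0.02, -0.03, -0.03]]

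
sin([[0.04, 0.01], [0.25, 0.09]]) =[[0.04, 0.01], [0.25, 0.09]]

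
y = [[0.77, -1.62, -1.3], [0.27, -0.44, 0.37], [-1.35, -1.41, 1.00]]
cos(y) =[[0.44,-0.76,1.02], [0.21,1.37,0.11], [0.96,-0.77,0.34]]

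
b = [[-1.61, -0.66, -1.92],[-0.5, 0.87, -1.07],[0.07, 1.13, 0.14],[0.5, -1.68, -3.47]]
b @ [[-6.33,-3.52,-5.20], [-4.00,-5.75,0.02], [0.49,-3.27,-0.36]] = [[11.89, 15.74, 9.05], [-0.84, 0.26, 3.0], [-4.89, -7.20, -0.39], [1.85, 19.25, -1.38]]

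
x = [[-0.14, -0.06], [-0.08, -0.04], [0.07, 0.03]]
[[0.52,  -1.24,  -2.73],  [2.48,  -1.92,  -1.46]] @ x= [[-0.16, -0.06], [-0.30, -0.12]]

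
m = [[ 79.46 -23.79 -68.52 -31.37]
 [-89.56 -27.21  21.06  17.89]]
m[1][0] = -89.56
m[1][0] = -89.56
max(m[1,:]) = 21.06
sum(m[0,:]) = -44.22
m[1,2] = 21.06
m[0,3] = -31.37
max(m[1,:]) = 21.06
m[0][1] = -23.79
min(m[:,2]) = -68.52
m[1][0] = -89.56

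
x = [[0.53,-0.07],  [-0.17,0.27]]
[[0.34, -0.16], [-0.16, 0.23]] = x @ [[0.61, -0.2], [-0.20, 0.73]]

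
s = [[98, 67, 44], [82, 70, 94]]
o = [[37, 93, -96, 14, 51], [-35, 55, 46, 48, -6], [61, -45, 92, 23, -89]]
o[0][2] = -96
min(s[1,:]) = 70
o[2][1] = -45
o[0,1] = 93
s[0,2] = 44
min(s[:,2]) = 44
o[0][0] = 37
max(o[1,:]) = 55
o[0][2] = -96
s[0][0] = 98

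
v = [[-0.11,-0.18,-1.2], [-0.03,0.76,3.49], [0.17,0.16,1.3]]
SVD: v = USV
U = [[-0.3, -0.47, 0.83], [0.89, -0.44, 0.08], [0.33, 0.77, 0.55]]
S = [3.99, 0.23, 0.0]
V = [[0.02, 0.20, 0.98], [0.83, -0.54, 0.1], [-0.55, -0.82, 0.17]]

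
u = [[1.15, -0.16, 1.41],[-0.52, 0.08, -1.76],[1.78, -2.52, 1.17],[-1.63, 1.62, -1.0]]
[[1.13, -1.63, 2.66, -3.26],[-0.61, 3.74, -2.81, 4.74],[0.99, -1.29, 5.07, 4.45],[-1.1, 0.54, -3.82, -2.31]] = u @ [[0.91, 1.95, 0.43, 0.36], [0.29, 0.65, -1.05, -2.87], [0.09, -2.67, 1.42, -2.93]]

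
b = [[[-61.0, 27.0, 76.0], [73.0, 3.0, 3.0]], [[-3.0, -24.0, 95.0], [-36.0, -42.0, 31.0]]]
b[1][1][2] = 31.0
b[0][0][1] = 27.0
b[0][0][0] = -61.0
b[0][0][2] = 76.0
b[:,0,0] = [-61.0, -3.0]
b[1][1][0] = -36.0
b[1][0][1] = -24.0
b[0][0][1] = 27.0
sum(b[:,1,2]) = 34.0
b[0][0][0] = -61.0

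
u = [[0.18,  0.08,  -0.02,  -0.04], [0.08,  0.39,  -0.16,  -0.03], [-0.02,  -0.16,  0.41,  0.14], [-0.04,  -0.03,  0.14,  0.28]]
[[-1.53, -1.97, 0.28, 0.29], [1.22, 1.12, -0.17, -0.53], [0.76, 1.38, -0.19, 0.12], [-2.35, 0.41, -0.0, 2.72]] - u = [[-1.71,  -2.05,  0.3,  0.33], [1.14,  0.73,  -0.01,  -0.5], [0.78,  1.54,  -0.6,  -0.02], [-2.31,  0.44,  -0.14,  2.44]]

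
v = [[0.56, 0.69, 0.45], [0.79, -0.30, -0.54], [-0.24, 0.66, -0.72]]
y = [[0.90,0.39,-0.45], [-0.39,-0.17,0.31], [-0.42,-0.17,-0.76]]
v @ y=[[0.05, 0.02, -0.38], [1.05, 0.45, -0.04], [-0.17, -0.08, 0.86]]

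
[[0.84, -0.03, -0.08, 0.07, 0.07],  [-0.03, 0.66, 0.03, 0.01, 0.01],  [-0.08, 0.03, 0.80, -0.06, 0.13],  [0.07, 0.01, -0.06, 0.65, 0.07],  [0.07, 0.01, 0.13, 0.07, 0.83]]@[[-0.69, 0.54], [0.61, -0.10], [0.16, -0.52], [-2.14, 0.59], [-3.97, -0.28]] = [[-1.04, 0.52], [0.37, -0.09], [-0.19, -0.53], [-1.72, 0.43], [-3.47, -0.22]]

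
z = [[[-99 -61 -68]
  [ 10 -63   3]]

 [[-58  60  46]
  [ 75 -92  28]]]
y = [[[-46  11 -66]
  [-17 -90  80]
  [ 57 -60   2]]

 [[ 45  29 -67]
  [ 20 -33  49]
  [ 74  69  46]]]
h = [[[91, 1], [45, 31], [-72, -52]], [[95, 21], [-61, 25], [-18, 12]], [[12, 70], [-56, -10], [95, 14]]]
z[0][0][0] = -99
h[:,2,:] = [[-72, -52], [-18, 12], [95, 14]]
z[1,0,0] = -58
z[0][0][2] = -68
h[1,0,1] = 21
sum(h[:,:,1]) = 112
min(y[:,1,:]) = -90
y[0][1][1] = -90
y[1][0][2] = -67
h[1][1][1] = 25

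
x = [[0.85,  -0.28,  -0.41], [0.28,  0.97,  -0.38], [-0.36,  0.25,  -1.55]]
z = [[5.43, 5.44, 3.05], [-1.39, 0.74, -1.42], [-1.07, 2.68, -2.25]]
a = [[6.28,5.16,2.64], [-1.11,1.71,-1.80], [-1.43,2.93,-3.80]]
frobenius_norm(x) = 2.17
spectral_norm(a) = 8.58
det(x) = -1.53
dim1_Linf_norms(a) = [6.28, 1.8, 3.8]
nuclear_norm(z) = 12.61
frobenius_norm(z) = 9.29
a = x + z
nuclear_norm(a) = 14.59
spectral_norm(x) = 1.72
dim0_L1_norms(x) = [1.49, 1.5, 2.34]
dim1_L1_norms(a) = [14.08, 4.62, 8.16]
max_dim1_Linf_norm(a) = 6.28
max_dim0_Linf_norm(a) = 6.28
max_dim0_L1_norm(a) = 9.8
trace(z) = 3.92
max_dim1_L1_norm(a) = 14.08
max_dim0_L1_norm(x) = 2.34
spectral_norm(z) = 8.33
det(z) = -6.07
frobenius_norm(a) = 10.27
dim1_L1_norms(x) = [1.54, 1.63, 2.16]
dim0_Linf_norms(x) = [0.85, 0.97, 1.55]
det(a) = -18.30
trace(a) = 4.19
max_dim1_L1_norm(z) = 13.92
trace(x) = 0.27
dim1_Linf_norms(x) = [0.85, 0.97, 1.55]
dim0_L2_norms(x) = [0.96, 1.04, 1.65]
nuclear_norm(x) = 3.60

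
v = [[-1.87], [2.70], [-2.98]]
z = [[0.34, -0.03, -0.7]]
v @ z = [[-0.64,0.06,1.31], [0.92,-0.08,-1.89], [-1.01,0.09,2.09]]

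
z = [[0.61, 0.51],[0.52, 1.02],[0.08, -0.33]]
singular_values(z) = [1.39, 0.36]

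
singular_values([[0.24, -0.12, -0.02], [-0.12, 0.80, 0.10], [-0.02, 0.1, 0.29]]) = [0.84, 0.27, 0.22]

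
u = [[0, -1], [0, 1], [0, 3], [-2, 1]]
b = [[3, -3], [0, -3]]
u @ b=[[0, 3], [0, -3], [0, -9], [-6, 3]]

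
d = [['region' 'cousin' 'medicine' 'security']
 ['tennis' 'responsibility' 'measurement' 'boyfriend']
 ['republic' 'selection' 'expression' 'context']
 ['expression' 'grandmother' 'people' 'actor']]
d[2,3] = 'context'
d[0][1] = 'cousin'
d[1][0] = 'tennis'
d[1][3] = 'boyfriend'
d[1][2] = 'measurement'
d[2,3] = 'context'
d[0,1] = 'cousin'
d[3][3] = 'actor'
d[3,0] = 'expression'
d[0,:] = ['region', 'cousin', 'medicine', 'security']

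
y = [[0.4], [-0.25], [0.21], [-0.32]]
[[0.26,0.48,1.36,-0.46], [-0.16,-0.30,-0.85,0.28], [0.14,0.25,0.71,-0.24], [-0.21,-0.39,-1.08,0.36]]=y@[[0.65, 1.21, 3.39, -1.14]]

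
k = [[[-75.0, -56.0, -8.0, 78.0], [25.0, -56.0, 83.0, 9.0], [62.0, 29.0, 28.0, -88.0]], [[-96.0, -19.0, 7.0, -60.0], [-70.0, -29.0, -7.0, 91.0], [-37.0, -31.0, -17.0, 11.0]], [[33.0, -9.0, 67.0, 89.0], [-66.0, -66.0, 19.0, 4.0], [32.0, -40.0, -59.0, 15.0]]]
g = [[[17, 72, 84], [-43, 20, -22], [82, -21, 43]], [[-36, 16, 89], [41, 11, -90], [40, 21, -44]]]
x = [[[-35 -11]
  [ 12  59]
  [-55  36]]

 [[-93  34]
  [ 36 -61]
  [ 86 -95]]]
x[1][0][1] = 34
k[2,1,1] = -66.0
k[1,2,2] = -17.0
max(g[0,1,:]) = 20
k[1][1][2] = -7.0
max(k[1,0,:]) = 7.0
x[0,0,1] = -11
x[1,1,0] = 36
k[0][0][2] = -8.0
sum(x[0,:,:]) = 6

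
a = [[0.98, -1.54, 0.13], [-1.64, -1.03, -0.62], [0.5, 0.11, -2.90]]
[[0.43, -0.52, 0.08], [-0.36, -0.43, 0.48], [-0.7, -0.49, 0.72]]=a@[[0.20,  -0.02,  -0.1],[-0.13,  0.34,  -0.14],[0.27,  0.18,  -0.27]]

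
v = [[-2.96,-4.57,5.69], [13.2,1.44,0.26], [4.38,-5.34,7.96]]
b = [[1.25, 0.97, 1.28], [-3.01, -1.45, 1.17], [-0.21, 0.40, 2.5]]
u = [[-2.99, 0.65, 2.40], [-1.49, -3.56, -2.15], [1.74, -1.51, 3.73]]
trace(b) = 2.30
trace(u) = -2.82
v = b @ u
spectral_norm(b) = 3.78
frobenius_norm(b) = 4.81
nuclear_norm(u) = 12.56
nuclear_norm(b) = 6.75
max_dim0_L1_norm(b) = 4.95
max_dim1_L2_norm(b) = 3.54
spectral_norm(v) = 14.37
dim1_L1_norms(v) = [13.22, 14.9, 17.68]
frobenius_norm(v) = 18.69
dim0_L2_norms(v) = [14.22, 7.17, 9.79]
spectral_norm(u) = 5.11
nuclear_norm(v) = 26.33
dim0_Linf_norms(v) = [13.2, 5.34, 7.96]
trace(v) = 6.44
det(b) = 0.01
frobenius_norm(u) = 7.34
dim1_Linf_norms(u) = [2.99, 3.56, 3.73]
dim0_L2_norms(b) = [3.27, 1.79, 3.04]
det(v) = -0.03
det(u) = 70.86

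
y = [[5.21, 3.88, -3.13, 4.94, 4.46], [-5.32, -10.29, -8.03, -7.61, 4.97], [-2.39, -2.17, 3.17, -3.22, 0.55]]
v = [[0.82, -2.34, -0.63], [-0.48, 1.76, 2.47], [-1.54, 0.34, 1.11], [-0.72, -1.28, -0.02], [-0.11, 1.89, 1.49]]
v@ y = [[18.23, 28.63, 14.23, 23.89, -8.32],[-17.77, -25.33, -4.8, -23.72, 7.96],[-12.49, -11.88, 5.61, -13.77, -4.57],[3.11, 10.42, 12.47, 6.25, -9.58],[-14.19, -23.11, -10.11, -19.72, 9.72]]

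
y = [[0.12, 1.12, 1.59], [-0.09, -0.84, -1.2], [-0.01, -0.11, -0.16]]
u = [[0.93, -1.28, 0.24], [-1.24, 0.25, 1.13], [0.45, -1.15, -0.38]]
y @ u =[[-0.56, -1.70, 0.69], [0.42, 1.29, -0.51], [0.06, 0.17, -0.07]]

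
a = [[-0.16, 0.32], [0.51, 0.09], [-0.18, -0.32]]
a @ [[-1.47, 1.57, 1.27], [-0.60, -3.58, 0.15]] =[[0.04, -1.40, -0.16], [-0.8, 0.48, 0.66], [0.46, 0.86, -0.28]]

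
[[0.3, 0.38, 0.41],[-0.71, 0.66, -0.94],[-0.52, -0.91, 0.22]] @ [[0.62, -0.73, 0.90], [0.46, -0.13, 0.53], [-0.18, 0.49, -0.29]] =[[0.29, -0.07, 0.35], [0.03, -0.03, -0.02], [-0.78, 0.61, -1.01]]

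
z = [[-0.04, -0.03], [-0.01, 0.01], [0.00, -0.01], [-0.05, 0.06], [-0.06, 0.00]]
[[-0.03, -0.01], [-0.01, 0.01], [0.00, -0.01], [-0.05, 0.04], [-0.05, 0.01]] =z@[[0.8, -0.15], [-0.15, 0.61]]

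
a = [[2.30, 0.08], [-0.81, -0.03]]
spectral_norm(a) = 2.44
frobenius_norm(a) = 2.44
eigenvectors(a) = [[0.94, -0.03], [-0.33, 1.00]]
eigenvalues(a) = [2.27, -0.0]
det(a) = -0.00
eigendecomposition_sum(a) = [[2.30, 0.08], [-0.81, -0.03]] + [[0.00, 0.00], [-0.00, -0.00]]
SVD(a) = [[-0.94, 0.33], [0.33, 0.94]] @ diag([2.4399584088639283, 0.0017213408166066025]) @ [[-1.00, -0.04], [0.04, -1.00]]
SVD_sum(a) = [[2.3,0.08], [-0.81,-0.03]] + [[0.00, -0.00], [0.0, -0.00]]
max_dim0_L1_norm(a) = 3.11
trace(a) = 2.27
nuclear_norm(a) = 2.44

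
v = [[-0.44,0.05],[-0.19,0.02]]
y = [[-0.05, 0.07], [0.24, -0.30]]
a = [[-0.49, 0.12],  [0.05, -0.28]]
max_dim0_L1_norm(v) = 0.63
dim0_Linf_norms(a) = [0.49, 0.28]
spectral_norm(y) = 0.39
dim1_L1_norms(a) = [0.61, 0.33]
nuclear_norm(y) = 0.40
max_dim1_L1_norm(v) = 0.49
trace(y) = -0.35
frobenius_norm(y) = 0.39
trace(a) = -0.77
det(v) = 0.00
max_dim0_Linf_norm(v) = 0.44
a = v + y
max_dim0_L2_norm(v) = 0.48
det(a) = 0.13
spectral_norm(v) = 0.48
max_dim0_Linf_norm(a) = 0.49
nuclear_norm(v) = 0.48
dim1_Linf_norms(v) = [0.44, 0.19]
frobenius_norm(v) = 0.48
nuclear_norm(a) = 0.77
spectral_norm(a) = 0.52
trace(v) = -0.42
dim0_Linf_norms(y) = [0.24, 0.3]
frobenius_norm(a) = 0.58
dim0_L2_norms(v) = [0.48, 0.05]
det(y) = -0.00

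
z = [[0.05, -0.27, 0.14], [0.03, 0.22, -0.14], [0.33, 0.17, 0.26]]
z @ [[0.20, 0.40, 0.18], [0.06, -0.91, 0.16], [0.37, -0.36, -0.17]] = [[0.05, 0.22, -0.06], [-0.03, -0.14, 0.06], [0.17, -0.12, 0.04]]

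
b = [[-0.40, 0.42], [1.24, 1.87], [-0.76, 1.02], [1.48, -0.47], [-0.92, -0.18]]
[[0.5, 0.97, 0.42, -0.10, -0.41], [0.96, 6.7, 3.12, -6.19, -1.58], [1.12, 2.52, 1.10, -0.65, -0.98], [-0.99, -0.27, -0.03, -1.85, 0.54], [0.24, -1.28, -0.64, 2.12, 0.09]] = b @ [[-0.42, 0.79, 0.42, -1.90, 0.08], [0.79, 3.06, 1.39, -2.05, -0.9]]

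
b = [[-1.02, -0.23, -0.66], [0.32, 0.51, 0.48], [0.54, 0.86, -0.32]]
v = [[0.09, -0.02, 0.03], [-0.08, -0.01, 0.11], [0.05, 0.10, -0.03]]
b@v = [[-0.11, -0.04, -0.04], [0.01, 0.04, 0.05], [-0.04, -0.05, 0.12]]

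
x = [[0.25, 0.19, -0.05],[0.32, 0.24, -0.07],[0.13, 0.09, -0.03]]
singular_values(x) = [0.54, 0.01, 0.0]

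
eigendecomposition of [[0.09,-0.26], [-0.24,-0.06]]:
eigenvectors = [[0.81,0.61],[-0.58,0.79]]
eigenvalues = [0.28, -0.25]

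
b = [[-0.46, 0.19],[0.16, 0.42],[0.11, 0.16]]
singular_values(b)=[0.5, 0.49]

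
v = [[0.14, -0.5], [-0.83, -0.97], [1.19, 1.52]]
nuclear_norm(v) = 2.76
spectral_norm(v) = 2.33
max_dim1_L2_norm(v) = 1.93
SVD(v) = [[0.13, -0.99], [0.55, 0.17], [-0.83, -0.05]] @ diag([2.334166827549418, 0.4213848848355672]) @ [[-0.61,-0.79], [-0.79,0.61]]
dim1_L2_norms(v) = [0.52, 1.28, 1.93]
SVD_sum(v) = [[-0.19, -0.25], [-0.77, -1.01], [1.17, 1.53]] + [[0.33, -0.25], [-0.06, 0.04], [0.02, -0.01]]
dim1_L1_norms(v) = [0.64, 1.8, 2.71]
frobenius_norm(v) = 2.37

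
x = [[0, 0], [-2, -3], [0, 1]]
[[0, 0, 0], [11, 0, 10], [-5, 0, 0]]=x @ [[2, 0, -5], [-5, 0, 0]]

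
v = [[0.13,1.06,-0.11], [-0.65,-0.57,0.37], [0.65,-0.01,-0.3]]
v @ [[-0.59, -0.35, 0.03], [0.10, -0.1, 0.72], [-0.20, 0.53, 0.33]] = [[0.05, -0.21, 0.73], [0.25, 0.48, -0.31], [-0.32, -0.39, -0.09]]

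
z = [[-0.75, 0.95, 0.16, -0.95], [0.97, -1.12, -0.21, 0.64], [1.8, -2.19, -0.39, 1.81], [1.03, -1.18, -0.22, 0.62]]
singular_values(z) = [4.38, 0.41, 0.0, 0.0]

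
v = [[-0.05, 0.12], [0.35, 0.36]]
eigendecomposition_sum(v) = [[-0.12, 0.03], [0.08, -0.02]] + [[0.07,0.09], [0.27,0.38]]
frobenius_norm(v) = 0.52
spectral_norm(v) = 0.50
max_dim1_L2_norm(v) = 0.5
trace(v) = 0.31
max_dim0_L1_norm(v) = 0.48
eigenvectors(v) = [[-0.82, -0.24],[0.58, -0.97]]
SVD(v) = [[0.11,0.99], [0.99,-0.11]] @ diag([0.5048519132464413, 0.11884673193406572]) @ [[0.68, 0.73], [-0.73, 0.68]]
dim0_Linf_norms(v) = [0.35, 0.36]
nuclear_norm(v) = 0.62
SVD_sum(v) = [[0.04, 0.04], [0.34, 0.37]] + [[-0.09,0.08], [0.01,-0.01]]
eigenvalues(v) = [-0.13, 0.44]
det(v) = -0.06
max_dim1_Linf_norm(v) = 0.36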